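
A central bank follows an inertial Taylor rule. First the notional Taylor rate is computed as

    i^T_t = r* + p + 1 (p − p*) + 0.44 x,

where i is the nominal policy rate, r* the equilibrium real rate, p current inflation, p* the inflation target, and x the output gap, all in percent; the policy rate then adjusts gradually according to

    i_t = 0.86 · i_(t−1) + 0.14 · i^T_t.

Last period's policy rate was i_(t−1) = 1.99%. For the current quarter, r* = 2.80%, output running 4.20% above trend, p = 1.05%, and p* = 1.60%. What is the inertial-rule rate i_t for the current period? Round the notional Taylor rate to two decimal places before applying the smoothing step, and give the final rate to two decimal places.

Output 4.20% above potential → x = 4.20.
i^T_t = 2.80 + 1.05 + 1 × (1.05 − 1.60) + 0.44 × 4.20
   = 2.80 + 1.05 − 0.55 + 1.848 = 5.15
i_t = 0.86 × 1.99 + 0.14 × 5.15 = 1.7114 + 0.721 = 2.43

2.43%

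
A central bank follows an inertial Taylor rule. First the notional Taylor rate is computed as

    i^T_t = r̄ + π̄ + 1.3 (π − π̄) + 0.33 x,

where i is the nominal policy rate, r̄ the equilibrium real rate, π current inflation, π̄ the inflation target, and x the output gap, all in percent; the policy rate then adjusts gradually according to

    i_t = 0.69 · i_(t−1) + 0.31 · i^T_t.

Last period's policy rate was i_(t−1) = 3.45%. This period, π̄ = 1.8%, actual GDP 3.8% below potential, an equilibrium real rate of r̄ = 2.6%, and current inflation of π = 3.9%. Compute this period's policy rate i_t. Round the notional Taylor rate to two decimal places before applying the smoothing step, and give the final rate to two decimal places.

4.20%

Output 3.8% below potential → x = -3.8.
i^T_t = 2.6 + 1.8 + 1.3 × (3.9 − 1.8) + 0.33 × (-3.8)
   = 2.6 + 1.8 + 2.73 − 1.254 = 5.88
i_t = 0.69 × 3.45 + 0.31 × 5.88 = 2.3805 + 1.8228 = 4.20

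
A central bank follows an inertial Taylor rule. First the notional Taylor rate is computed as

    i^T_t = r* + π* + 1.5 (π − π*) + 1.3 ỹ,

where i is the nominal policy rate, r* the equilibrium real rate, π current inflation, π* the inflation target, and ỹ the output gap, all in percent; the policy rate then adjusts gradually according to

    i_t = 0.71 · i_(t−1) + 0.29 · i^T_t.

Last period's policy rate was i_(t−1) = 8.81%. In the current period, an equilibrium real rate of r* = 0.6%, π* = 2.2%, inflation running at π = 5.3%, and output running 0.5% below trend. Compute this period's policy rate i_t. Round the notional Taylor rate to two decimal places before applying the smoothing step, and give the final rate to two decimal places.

Output 0.5% below potential → ỹ = -0.5.
i^T_t = 0.6 + 2.2 + 1.5 × (5.3 − 2.2) + 1.3 × (-0.5)
   = 0.6 + 2.2 + 4.65 − 0.65 = 6.80
i_t = 0.71 × 8.81 + 0.29 × 6.80 = 6.2551 + 1.972 = 8.23

8.23%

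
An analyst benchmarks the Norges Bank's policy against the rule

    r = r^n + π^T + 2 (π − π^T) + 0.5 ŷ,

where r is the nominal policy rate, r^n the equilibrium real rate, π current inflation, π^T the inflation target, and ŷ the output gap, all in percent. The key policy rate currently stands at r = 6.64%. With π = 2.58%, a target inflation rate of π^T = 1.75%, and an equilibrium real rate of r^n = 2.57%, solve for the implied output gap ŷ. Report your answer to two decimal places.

0.5 ŷ = 6.64 − 2.57 − 1.75 − 2 × (2.58 − 1.75) = 0.66
ŷ = 0.66 / 0.5 = 1.32

1.32%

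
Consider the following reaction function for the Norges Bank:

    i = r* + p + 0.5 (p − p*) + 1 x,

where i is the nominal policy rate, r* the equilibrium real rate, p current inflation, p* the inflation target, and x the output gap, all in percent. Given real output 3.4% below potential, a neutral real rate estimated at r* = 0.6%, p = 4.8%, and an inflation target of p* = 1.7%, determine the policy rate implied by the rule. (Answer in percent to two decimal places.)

3.55%

Output 3.4% below potential → x = -3.4.
i = 0.6 + 4.8 + 0.5 × (4.8 − 1.7) + 1 × (-3.4)
   = 0.6 + 4.8 + 1.55 − 3.4 = 3.55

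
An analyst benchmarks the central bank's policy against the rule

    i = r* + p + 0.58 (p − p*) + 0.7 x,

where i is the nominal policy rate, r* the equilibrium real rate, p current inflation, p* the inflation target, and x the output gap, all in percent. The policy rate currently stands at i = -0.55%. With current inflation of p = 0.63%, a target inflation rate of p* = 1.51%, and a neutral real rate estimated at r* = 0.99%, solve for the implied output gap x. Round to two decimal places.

-2.37%

0.7 x = -0.55 − 0.99 − 0.63 − 0.58 × (0.63 − 1.51) = -1.6596
x = -1.6596 / 0.7 = -2.37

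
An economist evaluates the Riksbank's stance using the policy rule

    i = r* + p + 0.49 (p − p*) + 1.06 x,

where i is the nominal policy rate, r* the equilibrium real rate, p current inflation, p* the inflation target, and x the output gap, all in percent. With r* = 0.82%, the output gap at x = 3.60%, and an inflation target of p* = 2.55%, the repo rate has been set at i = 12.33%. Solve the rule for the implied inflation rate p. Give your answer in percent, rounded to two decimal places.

Collecting p: i = r* + (1 + 0.49) p − 0.49 p* + 1.06 x
1.49 p = 12.33 − 0.82 + 0.49 × 2.55 − 1.06 × 3.60 = 8.9435
p = 8.9435 / 1.49 = 6.00

6.00%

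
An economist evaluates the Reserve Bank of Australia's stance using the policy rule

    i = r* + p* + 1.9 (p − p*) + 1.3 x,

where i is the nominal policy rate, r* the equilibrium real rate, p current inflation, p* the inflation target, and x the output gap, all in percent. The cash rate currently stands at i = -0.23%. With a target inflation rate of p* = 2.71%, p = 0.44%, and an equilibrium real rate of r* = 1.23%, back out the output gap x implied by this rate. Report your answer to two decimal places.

1.3 x = -0.23 − 1.23 − 2.71 − 1.9 × (0.44 − 2.71) = 0.143
x = 0.143 / 1.3 = 0.11

0.11%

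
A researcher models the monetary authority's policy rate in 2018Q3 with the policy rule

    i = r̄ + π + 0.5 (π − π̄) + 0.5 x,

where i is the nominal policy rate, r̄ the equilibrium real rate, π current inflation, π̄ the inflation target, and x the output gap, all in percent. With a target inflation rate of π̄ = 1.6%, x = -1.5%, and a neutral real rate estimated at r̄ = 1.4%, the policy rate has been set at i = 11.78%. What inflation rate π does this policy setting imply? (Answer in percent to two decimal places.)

7.95%

Collecting π: i = r̄ + (1 + 0.5) π − 0.5 π̄ + 0.5 x
1.5 π = 11.78 − 1.4 + 0.5 × 1.6 − 0.5 × (-1.5) = 11.93
π = 11.93 / 1.5 = 7.95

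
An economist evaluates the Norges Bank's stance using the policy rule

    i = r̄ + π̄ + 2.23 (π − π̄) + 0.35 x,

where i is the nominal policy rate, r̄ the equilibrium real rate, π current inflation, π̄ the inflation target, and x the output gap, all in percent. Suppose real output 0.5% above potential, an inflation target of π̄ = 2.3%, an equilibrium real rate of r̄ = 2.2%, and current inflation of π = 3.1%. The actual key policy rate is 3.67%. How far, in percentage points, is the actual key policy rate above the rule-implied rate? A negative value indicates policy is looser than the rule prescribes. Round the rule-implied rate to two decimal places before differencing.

-2.79 pp

Output 0.5% above potential → x = 0.5.
i = 2.2 + 2.3 + 2.23 × (3.1 − 2.3) + 0.35 × 0.5
   = 2.2 + 2.3 + 1.784 + 0.175 = 6.46
Deviation = 3.67 − 6.46 = -2.79 pp.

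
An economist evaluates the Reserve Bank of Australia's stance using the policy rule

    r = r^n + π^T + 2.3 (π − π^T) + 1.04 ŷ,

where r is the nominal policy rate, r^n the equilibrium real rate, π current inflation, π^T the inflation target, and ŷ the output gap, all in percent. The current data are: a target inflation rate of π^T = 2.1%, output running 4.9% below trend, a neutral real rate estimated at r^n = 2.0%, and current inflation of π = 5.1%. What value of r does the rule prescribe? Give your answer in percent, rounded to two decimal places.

Output 4.9% below potential → ŷ = -4.9.
r = 2.0 + 2.1 + 2.3 × (5.1 − 2.1) + 1.04 × (-4.9)
   = 2.0 + 2.1 + 6.9 − 5.096 = 5.90

5.90%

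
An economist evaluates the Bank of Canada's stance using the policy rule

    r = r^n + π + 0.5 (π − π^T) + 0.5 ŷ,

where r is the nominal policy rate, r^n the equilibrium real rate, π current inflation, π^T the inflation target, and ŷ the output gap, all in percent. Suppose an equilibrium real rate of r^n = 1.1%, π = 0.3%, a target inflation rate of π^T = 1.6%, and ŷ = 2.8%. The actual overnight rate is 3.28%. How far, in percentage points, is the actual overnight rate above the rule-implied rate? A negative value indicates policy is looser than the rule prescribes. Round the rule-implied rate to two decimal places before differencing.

r = 1.1 + 0.3 + 0.5 × (0.3 − 1.6) + 0.5 × 2.8
   = 1.1 + 0.3 − 0.65 + 1.4 = 2.15
Deviation = 3.28 − 2.15 = 1.13 pp.

1.13 pp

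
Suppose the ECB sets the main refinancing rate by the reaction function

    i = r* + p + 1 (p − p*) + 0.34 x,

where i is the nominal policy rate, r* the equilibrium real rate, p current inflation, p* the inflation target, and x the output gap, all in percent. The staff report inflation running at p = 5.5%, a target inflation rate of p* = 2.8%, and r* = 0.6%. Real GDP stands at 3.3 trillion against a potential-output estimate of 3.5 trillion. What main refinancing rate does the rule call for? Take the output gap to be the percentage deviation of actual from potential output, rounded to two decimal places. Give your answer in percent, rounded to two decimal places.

Output gap = 100 × (3.3 − 3.5) / 3.5 = -5.71%.
i = 0.60 + 5.50 + 1 × (5.50 − 2.80) + 0.34 × (-5.71)
   = 0.60 + 5.5 + 2.7 − 1.9414 = 6.86

6.86%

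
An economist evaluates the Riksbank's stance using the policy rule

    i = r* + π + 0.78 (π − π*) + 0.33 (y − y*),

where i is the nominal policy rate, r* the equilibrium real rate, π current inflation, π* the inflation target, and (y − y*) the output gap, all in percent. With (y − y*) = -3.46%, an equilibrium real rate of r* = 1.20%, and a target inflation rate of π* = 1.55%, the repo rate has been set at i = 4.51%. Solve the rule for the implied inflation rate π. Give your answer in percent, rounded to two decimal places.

Collecting π: i = r* + (1 + 0.78) π − 0.78 π* + 0.33 (y − y*)
1.78 π = 4.51 − 1.20 + 0.78 × 1.55 − 0.33 × (-3.46) = 5.6608
π = 5.6608 / 1.78 = 3.18

3.18%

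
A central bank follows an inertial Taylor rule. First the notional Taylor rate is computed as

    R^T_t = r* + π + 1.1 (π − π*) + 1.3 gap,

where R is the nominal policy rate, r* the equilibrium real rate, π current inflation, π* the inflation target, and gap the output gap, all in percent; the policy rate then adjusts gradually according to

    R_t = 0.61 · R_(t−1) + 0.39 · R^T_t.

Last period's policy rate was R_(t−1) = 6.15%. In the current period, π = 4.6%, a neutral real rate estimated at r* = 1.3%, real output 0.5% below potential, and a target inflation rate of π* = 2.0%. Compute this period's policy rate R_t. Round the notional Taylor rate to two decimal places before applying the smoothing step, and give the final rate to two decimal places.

Output 0.5% below potential → gap = -0.5.
R^T_t = 1.3 + 4.6 + 1.1 × (4.6 − 2.0) + 1.3 × (-0.5)
   = 1.3 + 4.6 + 2.86 − 0.65 = 8.11
R_t = 0.61 × 6.15 + 0.39 × 8.11 = 3.7515 + 3.1629 = 6.91

6.91%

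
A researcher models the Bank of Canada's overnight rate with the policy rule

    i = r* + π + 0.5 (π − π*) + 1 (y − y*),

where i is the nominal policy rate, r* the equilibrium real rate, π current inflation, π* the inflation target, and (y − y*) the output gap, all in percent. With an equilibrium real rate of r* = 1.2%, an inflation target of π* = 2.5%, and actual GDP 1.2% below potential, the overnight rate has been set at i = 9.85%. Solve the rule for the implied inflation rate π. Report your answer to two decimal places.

7.40%

Output 1.2% below potential → (y − y*) = -1.2.
Collecting π: i = r* + (1 + 0.5) π − 0.5 π* + 1 (y − y*)
1.5 π = 9.85 − 1.2 + 0.5 × 2.5 − 1 × (-1.2) = 11.1
π = 11.1 / 1.5 = 7.40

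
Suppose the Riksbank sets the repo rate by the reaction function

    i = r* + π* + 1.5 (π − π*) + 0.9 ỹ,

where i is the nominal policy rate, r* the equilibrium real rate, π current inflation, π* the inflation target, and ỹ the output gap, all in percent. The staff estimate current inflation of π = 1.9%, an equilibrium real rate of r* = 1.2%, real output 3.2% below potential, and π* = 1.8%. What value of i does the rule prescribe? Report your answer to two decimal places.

0.27%

Output 3.2% below potential → ỹ = -3.2.
i = 1.2 + 1.8 + 1.5 × (1.9 − 1.8) + 0.9 × (-3.2)
   = 1.2 + 1.8 + 0.15 − 2.88 = 0.27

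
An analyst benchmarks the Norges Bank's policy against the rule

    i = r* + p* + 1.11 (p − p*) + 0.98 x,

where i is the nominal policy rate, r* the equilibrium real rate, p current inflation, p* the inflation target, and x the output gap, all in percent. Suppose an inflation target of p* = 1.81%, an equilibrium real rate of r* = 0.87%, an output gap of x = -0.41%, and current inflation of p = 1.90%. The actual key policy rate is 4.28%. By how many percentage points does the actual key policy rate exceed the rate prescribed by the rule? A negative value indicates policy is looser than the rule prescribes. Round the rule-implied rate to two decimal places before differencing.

1.90 pp

i = 0.87 + 1.81 + 1.11 × (1.90 − 1.81) + 0.98 × (-0.41)
   = 0.87 + 1.81 + 0.0999 − 0.4018 = 2.38
Deviation = 4.28 − 2.38 = 1.90 pp.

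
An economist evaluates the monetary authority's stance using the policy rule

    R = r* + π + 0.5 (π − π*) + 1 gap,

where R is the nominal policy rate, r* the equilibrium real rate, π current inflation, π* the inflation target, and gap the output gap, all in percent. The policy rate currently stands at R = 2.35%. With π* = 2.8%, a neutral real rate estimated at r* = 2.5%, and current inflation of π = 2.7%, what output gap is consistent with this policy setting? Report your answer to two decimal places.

1 gap = 2.35 − 2.5 − 2.7 − 0.5 × (2.7 − 2.8) = -2.8
gap = -2.8 / 1 = -2.80

-2.80%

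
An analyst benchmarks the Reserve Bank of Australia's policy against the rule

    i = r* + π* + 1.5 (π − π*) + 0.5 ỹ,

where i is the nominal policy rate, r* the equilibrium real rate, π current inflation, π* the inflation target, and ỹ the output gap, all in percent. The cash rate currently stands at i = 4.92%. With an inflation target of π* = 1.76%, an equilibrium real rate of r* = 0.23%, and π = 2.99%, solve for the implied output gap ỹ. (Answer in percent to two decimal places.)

0.5 ỹ = 4.92 − 0.23 − 1.76 − 1.5 × (2.99 − 1.76) = 1.085
ỹ = 1.085 / 0.5 = 2.17

2.17%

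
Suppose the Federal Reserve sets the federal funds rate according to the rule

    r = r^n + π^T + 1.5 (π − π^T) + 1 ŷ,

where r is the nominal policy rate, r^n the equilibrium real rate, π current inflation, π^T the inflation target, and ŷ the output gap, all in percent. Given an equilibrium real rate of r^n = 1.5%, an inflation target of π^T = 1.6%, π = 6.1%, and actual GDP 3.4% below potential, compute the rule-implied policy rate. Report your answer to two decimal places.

Output 3.4% below potential → ŷ = -3.4.
r = 1.5 + 1.6 + 1.5 × (6.1 − 1.6) + 1 × (-3.4)
   = 1.5 + 1.6 + 6.75 − 3.4 = 6.45

6.45%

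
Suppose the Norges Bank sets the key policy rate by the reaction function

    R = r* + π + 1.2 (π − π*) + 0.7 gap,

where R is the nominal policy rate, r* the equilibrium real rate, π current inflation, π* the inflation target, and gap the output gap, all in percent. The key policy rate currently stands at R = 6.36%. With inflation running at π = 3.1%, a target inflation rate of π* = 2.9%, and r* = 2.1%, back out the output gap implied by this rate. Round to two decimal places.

1.31%

0.7 gap = 6.36 − 2.1 − 3.1 − 1.2 × (3.1 − 2.9) = 0.92
gap = 0.92 / 0.7 = 1.31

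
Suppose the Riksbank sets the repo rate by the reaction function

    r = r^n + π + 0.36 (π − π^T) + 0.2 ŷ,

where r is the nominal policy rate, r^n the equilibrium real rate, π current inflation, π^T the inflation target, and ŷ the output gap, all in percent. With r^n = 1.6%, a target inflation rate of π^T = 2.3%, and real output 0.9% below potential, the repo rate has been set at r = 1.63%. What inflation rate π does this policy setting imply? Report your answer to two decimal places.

0.76%

Output 0.9% below potential → ŷ = -0.9.
Collecting π: r = r^n + (1 + 0.36) π − 0.36 π^T + 0.2 ŷ
1.36 π = 1.63 − 1.6 + 0.36 × 2.3 − 0.2 × (-0.9) = 1.038
π = 1.038 / 1.36 = 0.76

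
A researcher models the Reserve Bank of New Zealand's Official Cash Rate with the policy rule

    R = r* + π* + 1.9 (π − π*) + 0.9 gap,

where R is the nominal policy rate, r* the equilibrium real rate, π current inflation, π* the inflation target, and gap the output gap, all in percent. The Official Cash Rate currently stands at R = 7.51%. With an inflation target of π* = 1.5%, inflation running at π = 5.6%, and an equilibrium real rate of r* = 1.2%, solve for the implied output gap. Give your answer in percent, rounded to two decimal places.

-3.31%

0.9 gap = 7.51 − 1.2 − 1.5 − 1.9 × (5.6 − 1.5) = -2.98
gap = -2.98 / 0.9 = -3.31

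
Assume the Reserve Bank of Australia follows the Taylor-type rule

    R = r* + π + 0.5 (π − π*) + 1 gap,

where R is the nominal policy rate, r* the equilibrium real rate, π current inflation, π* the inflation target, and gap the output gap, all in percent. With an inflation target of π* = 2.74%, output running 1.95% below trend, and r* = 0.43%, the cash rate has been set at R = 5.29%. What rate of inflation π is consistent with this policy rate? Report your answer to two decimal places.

Output 1.95% below potential → gap = -1.95.
Collecting π: R = r* + (1 + 0.5) π − 0.5 π* + 1 gap
1.5 π = 5.29 − 0.43 + 0.5 × 2.74 − 1 × (-1.95) = 8.18
π = 8.18 / 1.5 = 5.45

5.45%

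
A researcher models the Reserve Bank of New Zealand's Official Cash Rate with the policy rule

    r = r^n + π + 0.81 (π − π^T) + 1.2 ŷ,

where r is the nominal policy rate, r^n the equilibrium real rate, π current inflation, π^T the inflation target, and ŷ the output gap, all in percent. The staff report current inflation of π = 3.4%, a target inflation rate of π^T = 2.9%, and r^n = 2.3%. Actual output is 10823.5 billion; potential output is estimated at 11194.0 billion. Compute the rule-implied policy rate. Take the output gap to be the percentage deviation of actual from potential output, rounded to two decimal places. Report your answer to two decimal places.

Output gap = 100 × (10823.5 − 11194.0) / 11194.0 = -3.31%.
r = 2.30 + 3.40 + 0.81 × (3.40 − 2.90) + 1.2 × (-3.31)
   = 2.30 + 3.4 + 0.405 − 3.972 = 2.13

2.13%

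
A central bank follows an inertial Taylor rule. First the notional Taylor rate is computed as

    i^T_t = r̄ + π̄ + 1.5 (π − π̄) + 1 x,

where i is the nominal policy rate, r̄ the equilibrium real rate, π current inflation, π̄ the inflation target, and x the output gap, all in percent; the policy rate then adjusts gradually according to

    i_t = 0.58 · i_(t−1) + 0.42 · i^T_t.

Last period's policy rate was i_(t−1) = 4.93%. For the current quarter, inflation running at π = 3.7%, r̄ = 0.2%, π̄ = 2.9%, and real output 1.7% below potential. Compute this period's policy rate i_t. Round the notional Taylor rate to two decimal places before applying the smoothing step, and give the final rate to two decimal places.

Output 1.7% below potential → x = -1.7.
i^T_t = 0.2 + 2.9 + 1.5 × (3.7 − 2.9) + 1 × (-1.7)
   = 0.2 + 2.9 + 1.2 − 1.7 = 2.60
i_t = 0.58 × 4.93 + 0.42 × 2.60 = 2.8594 + 1.092 = 3.95

3.95%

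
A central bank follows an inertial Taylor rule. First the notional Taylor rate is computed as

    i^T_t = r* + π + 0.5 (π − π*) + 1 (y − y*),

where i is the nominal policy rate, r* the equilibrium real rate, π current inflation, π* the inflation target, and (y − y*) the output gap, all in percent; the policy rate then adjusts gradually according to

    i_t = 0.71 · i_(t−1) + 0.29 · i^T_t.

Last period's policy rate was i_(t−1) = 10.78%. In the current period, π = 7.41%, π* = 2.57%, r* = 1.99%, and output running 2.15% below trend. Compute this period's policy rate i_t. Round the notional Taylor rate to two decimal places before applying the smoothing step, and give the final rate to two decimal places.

10.46%

Output 2.15% below potential → (y − y*) = -2.15.
i^T_t = 1.99 + 7.41 + 0.5 × (7.41 − 2.57) + 1 × (-2.15)
   = 1.99 + 7.41 + 2.42 − 2.15 = 9.67
i_t = 0.71 × 10.78 + 0.29 × 9.67 = 7.6538 + 2.8043 = 10.46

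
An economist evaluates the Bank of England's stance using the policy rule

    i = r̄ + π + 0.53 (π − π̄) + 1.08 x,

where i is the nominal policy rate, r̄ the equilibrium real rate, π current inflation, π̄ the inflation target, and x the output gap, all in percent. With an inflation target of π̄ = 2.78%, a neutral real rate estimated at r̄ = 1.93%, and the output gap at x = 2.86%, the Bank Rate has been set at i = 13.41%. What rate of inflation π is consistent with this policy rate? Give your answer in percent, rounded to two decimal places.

6.45%

Collecting π: i = r̄ + (1 + 0.53) π − 0.53 π̄ + 1.08 x
1.53 π = 13.41 − 1.93 + 0.53 × 2.78 − 1.08 × 2.86 = 9.8646
π = 9.8646 / 1.53 = 6.45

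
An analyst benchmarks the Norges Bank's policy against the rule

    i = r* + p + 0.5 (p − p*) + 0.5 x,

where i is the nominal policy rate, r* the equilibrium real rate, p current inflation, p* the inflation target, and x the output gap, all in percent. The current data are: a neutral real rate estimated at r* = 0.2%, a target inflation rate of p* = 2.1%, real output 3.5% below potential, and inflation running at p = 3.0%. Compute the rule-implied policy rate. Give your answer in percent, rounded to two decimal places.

1.90%

Output 3.5% below potential → x = -3.5.
i = 0.2 + 3.0 + 0.5 × (3.0 − 2.1) + 0.5 × (-3.5)
   = 0.2 + 3 + 0.45 − 1.75 = 1.90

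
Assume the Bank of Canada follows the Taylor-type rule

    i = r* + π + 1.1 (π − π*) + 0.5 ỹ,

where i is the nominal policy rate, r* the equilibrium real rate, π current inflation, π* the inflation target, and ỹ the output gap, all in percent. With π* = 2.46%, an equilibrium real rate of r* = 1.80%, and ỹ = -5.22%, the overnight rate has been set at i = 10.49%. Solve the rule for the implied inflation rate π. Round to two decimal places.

Collecting π: i = r* + (1 + 1.1) π − 1.1 π* + 0.5 ỹ
2.1 π = 10.49 − 1.80 + 1.1 × 2.46 − 0.5 × (-5.22) = 14.006
π = 14.006 / 2.1 = 6.67

6.67%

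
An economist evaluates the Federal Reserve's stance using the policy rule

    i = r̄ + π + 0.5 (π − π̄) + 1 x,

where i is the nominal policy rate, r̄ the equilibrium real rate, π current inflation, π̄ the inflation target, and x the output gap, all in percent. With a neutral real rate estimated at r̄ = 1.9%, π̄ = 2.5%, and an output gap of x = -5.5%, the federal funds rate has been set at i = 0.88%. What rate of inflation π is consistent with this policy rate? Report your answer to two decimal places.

Collecting π: i = r̄ + (1 + 0.5) π − 0.5 π̄ + 1 x
1.5 π = 0.88 − 1.9 + 0.5 × 2.5 − 1 × (-5.5) = 5.73
π = 5.73 / 1.5 = 3.82

3.82%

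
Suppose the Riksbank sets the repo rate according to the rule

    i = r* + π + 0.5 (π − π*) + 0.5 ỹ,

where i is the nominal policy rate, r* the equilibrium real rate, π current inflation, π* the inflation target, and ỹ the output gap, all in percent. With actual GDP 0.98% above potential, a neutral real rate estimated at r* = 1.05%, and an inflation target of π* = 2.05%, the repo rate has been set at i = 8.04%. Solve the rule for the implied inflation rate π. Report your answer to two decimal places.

Output 0.98% above potential → ỹ = 0.98.
Collecting π: i = r* + (1 + 0.5) π − 0.5 π* + 0.5 ỹ
1.5 π = 8.04 − 1.05 + 0.5 × 2.05 − 0.5 × 0.98 = 7.525
π = 7.525 / 1.5 = 5.02

5.02%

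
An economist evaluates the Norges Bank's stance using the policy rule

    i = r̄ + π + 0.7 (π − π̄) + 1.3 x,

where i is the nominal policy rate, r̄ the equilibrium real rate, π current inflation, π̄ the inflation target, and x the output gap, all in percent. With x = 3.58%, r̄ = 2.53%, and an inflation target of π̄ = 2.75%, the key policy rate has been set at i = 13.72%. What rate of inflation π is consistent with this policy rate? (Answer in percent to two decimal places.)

4.98%

Collecting π: i = r̄ + (1 + 0.7) π − 0.7 π̄ + 1.3 x
1.7 π = 13.72 − 2.53 + 0.7 × 2.75 − 1.3 × 3.58 = 8.461
π = 8.461 / 1.7 = 4.98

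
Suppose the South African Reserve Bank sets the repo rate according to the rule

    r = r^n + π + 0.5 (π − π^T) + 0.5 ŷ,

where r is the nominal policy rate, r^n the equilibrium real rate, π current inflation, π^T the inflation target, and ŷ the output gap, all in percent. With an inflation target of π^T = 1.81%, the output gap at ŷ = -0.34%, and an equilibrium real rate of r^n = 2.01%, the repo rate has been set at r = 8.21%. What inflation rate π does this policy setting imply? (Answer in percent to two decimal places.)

Collecting π: r = r^n + (1 + 0.5) π − 0.5 π^T + 0.5 ŷ
1.5 π = 8.21 − 2.01 + 0.5 × 1.81 − 0.5 × (-0.34) = 7.275
π = 7.275 / 1.5 = 4.85

4.85%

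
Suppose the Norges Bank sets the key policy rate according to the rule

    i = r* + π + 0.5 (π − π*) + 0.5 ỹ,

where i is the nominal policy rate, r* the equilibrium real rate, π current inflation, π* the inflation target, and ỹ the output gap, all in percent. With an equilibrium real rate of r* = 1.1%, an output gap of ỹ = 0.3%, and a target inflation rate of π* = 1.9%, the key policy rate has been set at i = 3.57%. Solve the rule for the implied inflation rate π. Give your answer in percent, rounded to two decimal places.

2.18%

Collecting π: i = r* + (1 + 0.5) π − 0.5 π* + 0.5 ỹ
1.5 π = 3.57 − 1.1 + 0.5 × 1.9 − 0.5 × 0.3 = 3.27
π = 3.27 / 1.5 = 2.18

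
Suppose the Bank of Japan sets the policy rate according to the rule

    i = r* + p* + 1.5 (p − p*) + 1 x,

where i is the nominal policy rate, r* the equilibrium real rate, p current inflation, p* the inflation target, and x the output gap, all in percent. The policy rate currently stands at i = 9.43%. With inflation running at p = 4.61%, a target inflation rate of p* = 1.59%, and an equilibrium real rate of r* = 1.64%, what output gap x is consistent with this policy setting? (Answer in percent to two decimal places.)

1 x = 9.43 − 1.64 − 1.59 − 1.5 × (4.61 − 1.59) = 1.67
x = 1.67 / 1 = 1.67

1.67%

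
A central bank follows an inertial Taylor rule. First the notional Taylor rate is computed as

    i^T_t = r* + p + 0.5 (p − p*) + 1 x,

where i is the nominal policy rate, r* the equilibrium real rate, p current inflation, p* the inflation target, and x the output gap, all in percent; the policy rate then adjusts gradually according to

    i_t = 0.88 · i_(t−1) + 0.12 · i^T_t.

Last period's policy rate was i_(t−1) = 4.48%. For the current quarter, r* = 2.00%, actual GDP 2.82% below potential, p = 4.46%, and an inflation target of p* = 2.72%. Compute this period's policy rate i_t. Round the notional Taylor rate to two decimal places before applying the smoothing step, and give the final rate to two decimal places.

Output 2.82% below potential → x = -2.82.
i^T_t = 2.00 + 4.46 + 0.5 × (4.46 − 2.72) + 1 × (-2.82)
   = 2.00 + 4.46 + 0.87 − 2.82 = 4.51
i_t = 0.88 × 4.48 + 0.12 × 4.51 = 3.9424 + 0.5412 = 4.48

4.48%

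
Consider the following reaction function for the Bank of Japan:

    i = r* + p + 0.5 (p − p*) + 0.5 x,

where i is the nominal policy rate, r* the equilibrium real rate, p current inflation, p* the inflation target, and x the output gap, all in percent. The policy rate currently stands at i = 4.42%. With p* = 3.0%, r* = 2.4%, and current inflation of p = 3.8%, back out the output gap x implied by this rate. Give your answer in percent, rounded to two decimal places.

0.5 x = 4.42 − 2.4 − 3.8 − 0.5 × (3.8 − 3.0) = -2.18
x = -2.18 / 0.5 = -4.36

-4.36%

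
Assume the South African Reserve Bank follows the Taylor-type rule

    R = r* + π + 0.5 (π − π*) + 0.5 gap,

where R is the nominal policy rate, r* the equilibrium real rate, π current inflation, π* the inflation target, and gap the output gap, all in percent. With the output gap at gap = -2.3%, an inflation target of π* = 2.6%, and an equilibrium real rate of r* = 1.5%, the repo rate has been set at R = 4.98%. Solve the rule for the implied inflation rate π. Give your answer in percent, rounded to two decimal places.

Collecting π: R = r* + (1 + 0.5) π − 0.5 π* + 0.5 gap
1.5 π = 4.98 − 1.5 + 0.5 × 2.6 − 0.5 × (-2.3) = 5.93
π = 5.93 / 1.5 = 3.95

3.95%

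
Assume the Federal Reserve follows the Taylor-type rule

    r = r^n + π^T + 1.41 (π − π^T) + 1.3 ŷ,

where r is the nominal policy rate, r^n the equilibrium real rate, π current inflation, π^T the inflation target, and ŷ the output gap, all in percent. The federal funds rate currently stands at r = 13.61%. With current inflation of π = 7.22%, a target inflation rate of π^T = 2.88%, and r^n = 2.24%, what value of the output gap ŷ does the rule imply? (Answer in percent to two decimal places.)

1.3 ŷ = 13.61 − 2.24 − 2.88 − 1.41 × (7.22 − 2.88) = 2.3706
ŷ = 2.3706 / 1.3 = 1.82

1.82%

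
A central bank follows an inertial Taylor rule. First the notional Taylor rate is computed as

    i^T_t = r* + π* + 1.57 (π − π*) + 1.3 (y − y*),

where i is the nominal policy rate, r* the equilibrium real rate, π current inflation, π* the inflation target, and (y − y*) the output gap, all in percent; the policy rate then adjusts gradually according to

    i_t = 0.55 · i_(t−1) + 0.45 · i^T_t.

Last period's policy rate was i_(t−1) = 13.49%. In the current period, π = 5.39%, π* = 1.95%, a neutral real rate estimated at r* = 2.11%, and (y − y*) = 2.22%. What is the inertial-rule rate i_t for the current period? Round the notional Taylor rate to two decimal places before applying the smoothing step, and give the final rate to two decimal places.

i^T_t = 2.11 + 1.95 + 1.57 × (5.39 − 1.95) + 1.3 × 2.22
   = 2.11 + 1.95 + 5.4008 + 2.886 = 12.35
i_t = 0.55 × 13.49 + 0.45 × 12.35 = 7.4195 + 5.5575 = 12.98

12.98%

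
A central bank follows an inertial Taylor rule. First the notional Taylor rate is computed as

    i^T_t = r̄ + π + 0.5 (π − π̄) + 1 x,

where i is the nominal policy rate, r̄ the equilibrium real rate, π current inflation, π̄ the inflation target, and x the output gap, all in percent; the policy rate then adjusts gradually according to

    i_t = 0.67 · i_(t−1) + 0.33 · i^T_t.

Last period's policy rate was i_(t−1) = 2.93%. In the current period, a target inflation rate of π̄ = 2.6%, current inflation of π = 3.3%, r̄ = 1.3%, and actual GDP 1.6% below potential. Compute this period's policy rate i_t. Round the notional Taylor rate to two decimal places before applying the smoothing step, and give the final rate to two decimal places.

Output 1.6% below potential → x = -1.6.
i^T_t = 1.3 + 3.3 + 0.5 × (3.3 − 2.6) + 1 × (-1.6)
   = 1.3 + 3.3 + 0.35 − 1.6 = 3.35
i_t = 0.67 × 2.93 + 0.33 × 3.35 = 1.9631 + 1.1055 = 3.07

3.07%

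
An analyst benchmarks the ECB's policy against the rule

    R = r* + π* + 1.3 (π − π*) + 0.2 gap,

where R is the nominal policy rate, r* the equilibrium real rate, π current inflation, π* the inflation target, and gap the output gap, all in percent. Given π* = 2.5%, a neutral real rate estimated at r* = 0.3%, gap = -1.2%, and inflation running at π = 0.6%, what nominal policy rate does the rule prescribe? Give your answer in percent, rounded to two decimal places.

R = 0.3 + 2.5 + 1.3 × (0.6 − 2.5) + 0.2 × (-1.2)
   = 0.3 + 2.5 − 2.47 − 0.24 = 0.09

0.09%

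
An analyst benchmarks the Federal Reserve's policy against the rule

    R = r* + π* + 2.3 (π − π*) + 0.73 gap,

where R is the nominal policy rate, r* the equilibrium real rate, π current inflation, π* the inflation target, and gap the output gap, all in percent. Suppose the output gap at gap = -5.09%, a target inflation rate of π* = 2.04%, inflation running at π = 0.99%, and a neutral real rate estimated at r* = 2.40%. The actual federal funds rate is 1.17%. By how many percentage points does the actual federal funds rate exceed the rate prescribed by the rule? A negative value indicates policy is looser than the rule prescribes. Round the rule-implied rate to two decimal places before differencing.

R = 2.40 + 2.04 + 2.3 × (0.99 − 2.04) + 0.73 × (-5.09)
   = 2.40 + 2.04 − 2.415 − 3.7157 = -1.69
Deviation = 1.17 − (-1.69) = 2.86 pp.

2.86 pp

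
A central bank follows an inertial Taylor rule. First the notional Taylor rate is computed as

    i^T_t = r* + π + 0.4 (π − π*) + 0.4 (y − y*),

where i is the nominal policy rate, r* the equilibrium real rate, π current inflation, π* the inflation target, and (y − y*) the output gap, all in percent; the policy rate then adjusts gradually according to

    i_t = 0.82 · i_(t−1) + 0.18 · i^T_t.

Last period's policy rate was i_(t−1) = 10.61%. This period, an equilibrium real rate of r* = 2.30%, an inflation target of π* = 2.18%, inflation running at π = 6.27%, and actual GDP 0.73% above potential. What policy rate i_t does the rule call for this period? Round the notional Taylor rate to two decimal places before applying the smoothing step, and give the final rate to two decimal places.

10.59%

Output 0.73% above potential → (y − y*) = 0.73.
i^T_t = 2.30 + 6.27 + 0.4 × (6.27 − 2.18) + 0.4 × 0.73
   = 2.30 + 6.27 + 1.636 + 0.292 = 10.50
i_t = 0.82 × 10.61 + 0.18 × 10.50 = 8.7002 + 1.89 = 10.59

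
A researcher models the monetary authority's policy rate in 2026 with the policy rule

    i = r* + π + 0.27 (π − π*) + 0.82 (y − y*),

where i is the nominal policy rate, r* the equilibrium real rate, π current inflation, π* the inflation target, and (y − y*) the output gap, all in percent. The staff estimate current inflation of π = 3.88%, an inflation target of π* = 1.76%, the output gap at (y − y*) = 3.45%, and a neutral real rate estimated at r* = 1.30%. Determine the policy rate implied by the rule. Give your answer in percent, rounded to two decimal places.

8.58%

i = 1.30 + 3.88 + 0.27 × (3.88 − 1.76) + 0.82 × 3.45
   = 1.30 + 3.88 + 0.5724 + 2.829 = 8.58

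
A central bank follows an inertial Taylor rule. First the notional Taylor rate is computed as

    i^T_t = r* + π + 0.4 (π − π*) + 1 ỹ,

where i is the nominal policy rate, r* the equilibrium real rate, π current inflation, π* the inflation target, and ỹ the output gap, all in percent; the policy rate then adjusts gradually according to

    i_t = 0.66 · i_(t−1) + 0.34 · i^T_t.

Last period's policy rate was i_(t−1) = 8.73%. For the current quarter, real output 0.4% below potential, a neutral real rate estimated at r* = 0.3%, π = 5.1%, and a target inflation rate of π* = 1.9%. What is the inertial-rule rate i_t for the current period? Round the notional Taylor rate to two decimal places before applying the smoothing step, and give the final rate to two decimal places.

7.90%

Output 0.4% below potential → ỹ = -0.4.
i^T_t = 0.3 + 5.1 + 0.4 × (5.1 − 1.9) + 1 × (-0.4)
   = 0.3 + 5.1 + 1.28 − 0.4 = 6.28
i_t = 0.66 × 8.73 + 0.34 × 6.28 = 5.7618 + 2.1352 = 7.90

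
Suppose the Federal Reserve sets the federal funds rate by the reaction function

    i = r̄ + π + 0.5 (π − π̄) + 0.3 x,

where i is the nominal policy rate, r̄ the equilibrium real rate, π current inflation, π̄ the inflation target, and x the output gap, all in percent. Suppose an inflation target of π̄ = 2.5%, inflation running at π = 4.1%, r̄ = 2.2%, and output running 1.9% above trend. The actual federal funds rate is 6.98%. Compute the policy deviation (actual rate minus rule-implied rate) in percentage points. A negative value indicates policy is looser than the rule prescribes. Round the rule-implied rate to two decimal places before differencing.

-0.69 pp

Output 1.9% above potential → x = 1.9.
i = 2.2 + 4.1 + 0.5 × (4.1 − 2.5) + 0.3 × 1.9
   = 2.2 + 4.1 + 0.8 + 0.57 = 7.67
Deviation = 6.98 − 7.67 = -0.69 pp.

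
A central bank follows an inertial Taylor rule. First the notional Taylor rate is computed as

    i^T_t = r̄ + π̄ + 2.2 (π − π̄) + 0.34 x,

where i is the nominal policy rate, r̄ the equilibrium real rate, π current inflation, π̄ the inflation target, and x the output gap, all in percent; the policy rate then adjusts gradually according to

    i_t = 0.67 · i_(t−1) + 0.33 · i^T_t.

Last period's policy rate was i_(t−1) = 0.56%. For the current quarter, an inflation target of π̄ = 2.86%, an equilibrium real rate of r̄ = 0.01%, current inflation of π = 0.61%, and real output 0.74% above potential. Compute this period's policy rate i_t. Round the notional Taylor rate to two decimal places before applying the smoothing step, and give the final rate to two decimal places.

-0.23%

Output 0.74% above potential → x = 0.74.
i^T_t = 0.01 + 2.86 + 2.2 × (0.61 − 2.86) + 0.34 × 0.74
   = 0.01 + 2.86 − 4.95 + 0.2516 = -1.83
i_t = 0.67 × 0.56 + 0.33 × (-1.83) = 0.3752 − 0.6039 = -0.23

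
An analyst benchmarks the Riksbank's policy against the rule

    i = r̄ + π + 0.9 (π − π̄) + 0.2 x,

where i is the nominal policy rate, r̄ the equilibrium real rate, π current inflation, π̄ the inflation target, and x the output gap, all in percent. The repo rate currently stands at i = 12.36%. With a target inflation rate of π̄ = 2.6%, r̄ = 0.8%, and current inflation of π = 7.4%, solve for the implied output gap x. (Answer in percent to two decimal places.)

0.2 x = 12.36 − 0.8 − 7.4 − 0.9 × (7.4 − 2.6) = -0.16
x = -0.16 / 0.2 = -0.80

-0.80%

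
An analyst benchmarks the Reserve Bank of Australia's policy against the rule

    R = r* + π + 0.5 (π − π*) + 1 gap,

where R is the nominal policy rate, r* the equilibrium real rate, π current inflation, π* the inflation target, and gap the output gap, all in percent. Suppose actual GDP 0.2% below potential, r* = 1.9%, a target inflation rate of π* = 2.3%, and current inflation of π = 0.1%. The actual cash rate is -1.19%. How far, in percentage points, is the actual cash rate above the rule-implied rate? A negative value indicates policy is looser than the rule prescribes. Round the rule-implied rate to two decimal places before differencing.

-1.89 pp

Output 0.2% below potential → gap = -0.2.
R = 1.9 + 0.1 + 0.5 × (0.1 − 2.3) + 1 × (-0.2)
   = 1.9 + 0.1 − 1.1 − 0.2 = 0.70
Deviation = -1.19 − 0.70 = -1.89 pp.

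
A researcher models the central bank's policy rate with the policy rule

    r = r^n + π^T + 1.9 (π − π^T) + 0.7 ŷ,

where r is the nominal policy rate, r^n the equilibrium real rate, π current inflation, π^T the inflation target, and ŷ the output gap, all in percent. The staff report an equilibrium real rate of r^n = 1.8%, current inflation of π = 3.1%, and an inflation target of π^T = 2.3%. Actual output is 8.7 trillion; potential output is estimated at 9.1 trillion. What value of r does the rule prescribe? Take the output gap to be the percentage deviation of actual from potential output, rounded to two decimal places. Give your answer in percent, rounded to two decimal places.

2.54%

Output gap = 100 × (8.7 − 9.1) / 9.1 = -4.40%.
r = 1.80 + 2.30 + 1.9 × (3.10 − 2.30) + 0.7 × (-4.40)
   = 1.80 + 2.3 + 1.52 − 3.08 = 2.54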